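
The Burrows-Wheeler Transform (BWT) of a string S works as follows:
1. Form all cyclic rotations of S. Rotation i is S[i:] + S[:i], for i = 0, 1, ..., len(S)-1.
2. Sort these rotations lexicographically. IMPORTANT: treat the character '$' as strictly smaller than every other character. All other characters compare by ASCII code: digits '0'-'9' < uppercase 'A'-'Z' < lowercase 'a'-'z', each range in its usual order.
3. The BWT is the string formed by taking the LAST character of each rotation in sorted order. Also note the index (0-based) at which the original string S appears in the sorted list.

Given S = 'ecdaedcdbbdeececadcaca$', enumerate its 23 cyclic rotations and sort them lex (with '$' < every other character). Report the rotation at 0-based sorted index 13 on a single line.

Answer: daedcdbbdeececadcaca$ec

Derivation:
All 23 rotations (rotation i = S[i:]+S[:i]):
  rot[0] = ecdaedcdbbdeececadcaca$
  rot[1] = cdaedcdbbdeececadcaca$e
  rot[2] = daedcdbbdeececadcaca$ec
  rot[3] = aedcdbbdeececadcaca$ecd
  rot[4] = edcdbbdeececadcaca$ecda
  rot[5] = dcdbbdeececadcaca$ecdae
  rot[6] = cdbbdeececadcaca$ecdaed
  rot[7] = dbbdeececadcaca$ecdaedc
  rot[8] = bbdeececadcaca$ecdaedcd
  rot[9] = bdeececadcaca$ecdaedcdb
  rot[10] = deececadcaca$ecdaedcdbb
  rot[11] = eececadcaca$ecdaedcdbbd
  rot[12] = ececadcaca$ecdaedcdbbde
  rot[13] = cecadcaca$ecdaedcdbbdee
  rot[14] = ecadcaca$ecdaedcdbbdeec
  rot[15] = cadcaca$ecdaedcdbbdeece
  rot[16] = adcaca$ecdaedcdbbdeecec
  rot[17] = dcaca$ecdaedcdbbdeececa
  rot[18] = caca$ecdaedcdbbdeececad
  rot[19] = aca$ecdaedcdbbdeececadc
  rot[20] = ca$ecdaedcdbbdeececadca
  rot[21] = a$ecdaedcdbbdeececadcac
  rot[22] = $ecdaedcdbbdeececadcaca
Sorted (with $ < everything):
  sorted[0] = $ecdaedcdbbdeececadcaca
  sorted[1] = a$ecdaedcdbbdeececadcac
  sorted[2] = aca$ecdaedcdbbdeececadc
  sorted[3] = adcaca$ecdaedcdbbdeecec
  sorted[4] = aedcdbbdeececadcaca$ecd
  sorted[5] = bbdeececadcaca$ecdaedcd
  sorted[6] = bdeececadcaca$ecdaedcdb
  sorted[7] = ca$ecdaedcdbbdeececadca
  sorted[8] = caca$ecdaedcdbbdeececad
  sorted[9] = cadcaca$ecdaedcdbbdeece
  sorted[10] = cdaedcdbbdeececadcaca$e
  sorted[11] = cdbbdeececadcaca$ecdaed
  sorted[12] = cecadcaca$ecdaedcdbbdee
  sorted[13] = daedcdbbdeececadcaca$ec
  sorted[14] = dbbdeececadcaca$ecdaedc
  sorted[15] = dcaca$ecdaedcdbbdeececa
  sorted[16] = dcdbbdeececadcaca$ecdae
  sorted[17] = deececadcaca$ecdaedcdbb
  sorted[18] = ecadcaca$ecdaedcdbbdeec
  sorted[19] = ecdaedcdbbdeececadcaca$
  sorted[20] = ececadcaca$ecdaedcdbbde
  sorted[21] = edcdbbdeececadcaca$ecda
  sorted[22] = eececadcaca$ecdaedcdbbd
sorted[13] = daedcdbbdeececadcaca$ec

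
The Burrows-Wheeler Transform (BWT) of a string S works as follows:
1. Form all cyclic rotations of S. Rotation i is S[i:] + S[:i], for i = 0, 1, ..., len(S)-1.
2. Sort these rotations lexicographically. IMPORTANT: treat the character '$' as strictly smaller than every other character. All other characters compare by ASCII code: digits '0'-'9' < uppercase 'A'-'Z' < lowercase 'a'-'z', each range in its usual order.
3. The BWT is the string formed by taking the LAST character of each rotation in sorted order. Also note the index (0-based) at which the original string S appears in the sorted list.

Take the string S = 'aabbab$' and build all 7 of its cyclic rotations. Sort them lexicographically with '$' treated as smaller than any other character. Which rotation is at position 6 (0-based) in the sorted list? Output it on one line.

Answer: bbab$aa

Derivation:
All 7 rotations (rotation i = S[i:]+S[:i]):
  rot[0] = aabbab$
  rot[1] = abbab$a
  rot[2] = bbab$aa
  rot[3] = bab$aab
  rot[4] = ab$aabb
  rot[5] = b$aabba
  rot[6] = $aabbab
Sorted (with $ < everything):
  sorted[0] = $aabbab
  sorted[1] = aabbab$
  sorted[2] = ab$aabb
  sorted[3] = abbab$a
  sorted[4] = b$aabba
  sorted[5] = bab$aab
  sorted[6] = bbab$aa
sorted[6] = bbab$aa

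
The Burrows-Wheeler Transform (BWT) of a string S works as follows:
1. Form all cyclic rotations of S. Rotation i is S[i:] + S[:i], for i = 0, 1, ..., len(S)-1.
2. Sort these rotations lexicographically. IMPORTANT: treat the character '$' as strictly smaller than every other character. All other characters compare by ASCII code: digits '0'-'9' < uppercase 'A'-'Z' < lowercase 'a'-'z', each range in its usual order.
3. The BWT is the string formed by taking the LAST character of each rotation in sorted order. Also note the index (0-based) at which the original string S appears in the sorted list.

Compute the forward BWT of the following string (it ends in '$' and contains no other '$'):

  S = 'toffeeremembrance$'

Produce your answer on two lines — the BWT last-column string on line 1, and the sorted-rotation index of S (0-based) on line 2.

All 18 rotations (rotation i = S[i:]+S[:i]):
  rot[0] = toffeeremembrance$
  rot[1] = offeeremembrance$t
  rot[2] = ffeeremembrance$to
  rot[3] = feeremembrance$tof
  rot[4] = eeremembrance$toff
  rot[5] = eremembrance$toffe
  rot[6] = remembrance$toffee
  rot[7] = emembrance$toffeer
  rot[8] = membrance$toffeere
  rot[9] = embrance$toffeerem
  rot[10] = mbrance$toffeereme
  rot[11] = brance$toffeeremem
  rot[12] = rance$toffeerememb
  rot[13] = ance$toffeeremembr
  rot[14] = nce$toffeeremembra
  rot[15] = ce$toffeeremembran
  rot[16] = e$toffeeremembranc
  rot[17] = $toffeeremembrance
Sorted (with $ < everything):
  sorted[0] = $toffeeremembrance  (last char: 'e')
  sorted[1] = ance$toffeeremembr  (last char: 'r')
  sorted[2] = brance$toffeeremem  (last char: 'm')
  sorted[3] = ce$toffeeremembran  (last char: 'n')
  sorted[4] = e$toffeeremembranc  (last char: 'c')
  sorted[5] = eeremembrance$toff  (last char: 'f')
  sorted[6] = embrance$toffeerem  (last char: 'm')
  sorted[7] = emembrance$toffeer  (last char: 'r')
  sorted[8] = eremembrance$toffe  (last char: 'e')
  sorted[9] = feeremembrance$tof  (last char: 'f')
  sorted[10] = ffeeremembrance$to  (last char: 'o')
  sorted[11] = mbrance$toffeereme  (last char: 'e')
  sorted[12] = membrance$toffeere  (last char: 'e')
  sorted[13] = nce$toffeeremembra  (last char: 'a')
  sorted[14] = offeeremembrance$t  (last char: 't')
  sorted[15] = rance$toffeerememb  (last char: 'b')
  sorted[16] = remembrance$toffee  (last char: 'e')
  sorted[17] = toffeeremembrance$  (last char: '$')
Last column: ermncfmrefoeeatbe$
Original string S is at sorted index 17

Answer: ermncfmrefoeeatbe$
17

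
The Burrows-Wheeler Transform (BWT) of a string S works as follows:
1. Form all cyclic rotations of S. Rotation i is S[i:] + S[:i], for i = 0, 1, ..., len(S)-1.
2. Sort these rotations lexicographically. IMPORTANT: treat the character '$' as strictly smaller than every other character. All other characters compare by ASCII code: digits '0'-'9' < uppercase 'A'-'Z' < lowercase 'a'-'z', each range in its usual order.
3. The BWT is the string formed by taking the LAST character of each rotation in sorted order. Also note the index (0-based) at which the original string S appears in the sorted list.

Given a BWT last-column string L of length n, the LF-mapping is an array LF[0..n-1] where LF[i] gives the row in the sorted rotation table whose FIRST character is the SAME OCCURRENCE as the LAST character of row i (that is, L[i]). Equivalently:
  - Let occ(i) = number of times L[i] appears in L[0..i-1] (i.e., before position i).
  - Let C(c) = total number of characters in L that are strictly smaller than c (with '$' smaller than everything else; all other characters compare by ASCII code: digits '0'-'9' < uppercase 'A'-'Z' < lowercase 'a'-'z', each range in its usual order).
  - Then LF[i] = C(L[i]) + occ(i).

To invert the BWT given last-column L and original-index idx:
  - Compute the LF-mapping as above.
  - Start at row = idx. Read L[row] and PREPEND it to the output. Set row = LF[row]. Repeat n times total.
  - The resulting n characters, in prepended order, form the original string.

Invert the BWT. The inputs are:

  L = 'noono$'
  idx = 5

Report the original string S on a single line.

LF mapping: 1 3 4 2 5 0
Walk LF starting at row 5, prepending L[row]:
  step 1: row=5, L[5]='$', prepend. Next row=LF[5]=0
  step 2: row=0, L[0]='n', prepend. Next row=LF[0]=1
  step 3: row=1, L[1]='o', prepend. Next row=LF[1]=3
  step 4: row=3, L[3]='n', prepend. Next row=LF[3]=2
  step 5: row=2, L[2]='o', prepend. Next row=LF[2]=4
  step 6: row=4, L[4]='o', prepend. Next row=LF[4]=5
Reversed output: oonon$

Answer: oonon$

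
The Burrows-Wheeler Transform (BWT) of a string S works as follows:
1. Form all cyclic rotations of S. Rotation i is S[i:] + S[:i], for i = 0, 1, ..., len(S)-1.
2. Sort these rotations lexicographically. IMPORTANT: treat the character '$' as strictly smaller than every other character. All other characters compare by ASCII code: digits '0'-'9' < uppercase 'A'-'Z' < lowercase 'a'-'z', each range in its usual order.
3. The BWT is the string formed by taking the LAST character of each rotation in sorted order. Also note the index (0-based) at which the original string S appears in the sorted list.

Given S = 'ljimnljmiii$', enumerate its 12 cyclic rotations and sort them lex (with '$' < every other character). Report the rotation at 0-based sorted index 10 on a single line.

All 12 rotations (rotation i = S[i:]+S[:i]):
  rot[0] = ljimnljmiii$
  rot[1] = jimnljmiii$l
  rot[2] = imnljmiii$lj
  rot[3] = mnljmiii$lji
  rot[4] = nljmiii$ljim
  rot[5] = ljmiii$ljimn
  rot[6] = jmiii$ljimnl
  rot[7] = miii$ljimnlj
  rot[8] = iii$ljimnljm
  rot[9] = ii$ljimnljmi
  rot[10] = i$ljimnljmii
  rot[11] = $ljimnljmiii
Sorted (with $ < everything):
  sorted[0] = $ljimnljmiii
  sorted[1] = i$ljimnljmii
  sorted[2] = ii$ljimnljmi
  sorted[3] = iii$ljimnljm
  sorted[4] = imnljmiii$lj
  sorted[5] = jimnljmiii$l
  sorted[6] = jmiii$ljimnl
  sorted[7] = ljimnljmiii$
  sorted[8] = ljmiii$ljimn
  sorted[9] = miii$ljimnlj
  sorted[10] = mnljmiii$lji
  sorted[11] = nljmiii$ljim
sorted[10] = mnljmiii$lji

Answer: mnljmiii$lji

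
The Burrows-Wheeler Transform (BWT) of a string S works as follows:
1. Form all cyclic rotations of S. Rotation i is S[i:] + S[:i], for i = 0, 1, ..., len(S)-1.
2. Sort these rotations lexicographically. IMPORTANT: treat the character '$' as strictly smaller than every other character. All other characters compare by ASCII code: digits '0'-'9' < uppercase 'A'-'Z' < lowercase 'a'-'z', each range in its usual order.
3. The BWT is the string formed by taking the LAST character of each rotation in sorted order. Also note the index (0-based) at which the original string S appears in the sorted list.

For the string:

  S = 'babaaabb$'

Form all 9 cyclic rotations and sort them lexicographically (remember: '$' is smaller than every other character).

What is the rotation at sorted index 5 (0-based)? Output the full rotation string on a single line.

Answer: b$babaaab

Derivation:
All 9 rotations (rotation i = S[i:]+S[:i]):
  rot[0] = babaaabb$
  rot[1] = abaaabb$b
  rot[2] = baaabb$ba
  rot[3] = aaabb$bab
  rot[4] = aabb$baba
  rot[5] = abb$babaa
  rot[6] = bb$babaaa
  rot[7] = b$babaaab
  rot[8] = $babaaabb
Sorted (with $ < everything):
  sorted[0] = $babaaabb
  sorted[1] = aaabb$bab
  sorted[2] = aabb$baba
  sorted[3] = abaaabb$b
  sorted[4] = abb$babaa
  sorted[5] = b$babaaab
  sorted[6] = baaabb$ba
  sorted[7] = babaaabb$
  sorted[8] = bb$babaaa
sorted[5] = b$babaaab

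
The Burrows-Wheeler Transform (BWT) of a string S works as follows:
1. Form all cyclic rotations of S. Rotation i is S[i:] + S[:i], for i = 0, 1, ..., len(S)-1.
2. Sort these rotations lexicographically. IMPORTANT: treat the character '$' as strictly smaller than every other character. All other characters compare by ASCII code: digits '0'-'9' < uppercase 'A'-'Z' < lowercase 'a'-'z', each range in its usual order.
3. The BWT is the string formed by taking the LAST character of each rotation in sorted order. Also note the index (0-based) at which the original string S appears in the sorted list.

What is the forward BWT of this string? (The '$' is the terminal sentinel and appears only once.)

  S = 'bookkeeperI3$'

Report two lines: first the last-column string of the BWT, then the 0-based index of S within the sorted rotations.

Answer: 3Ir$kepkoobee
3

Derivation:
All 13 rotations (rotation i = S[i:]+S[:i]):
  rot[0] = bookkeeperI3$
  rot[1] = ookkeeperI3$b
  rot[2] = okkeeperI3$bo
  rot[3] = kkeeperI3$boo
  rot[4] = keeperI3$book
  rot[5] = eeperI3$bookk
  rot[6] = eperI3$bookke
  rot[7] = perI3$bookkee
  rot[8] = erI3$bookkeep
  rot[9] = rI3$bookkeepe
  rot[10] = I3$bookkeeper
  rot[11] = 3$bookkeeperI
  rot[12] = $bookkeeperI3
Sorted (with $ < everything):
  sorted[0] = $bookkeeperI3  (last char: '3')
  sorted[1] = 3$bookkeeperI  (last char: 'I')
  sorted[2] = I3$bookkeeper  (last char: 'r')
  sorted[3] = bookkeeperI3$  (last char: '$')
  sorted[4] = eeperI3$bookk  (last char: 'k')
  sorted[5] = eperI3$bookke  (last char: 'e')
  sorted[6] = erI3$bookkeep  (last char: 'p')
  sorted[7] = keeperI3$book  (last char: 'k')
  sorted[8] = kkeeperI3$boo  (last char: 'o')
  sorted[9] = okkeeperI3$bo  (last char: 'o')
  sorted[10] = ookkeeperI3$b  (last char: 'b')
  sorted[11] = perI3$bookkee  (last char: 'e')
  sorted[12] = rI3$bookkeepe  (last char: 'e')
Last column: 3Ir$kepkoobee
Original string S is at sorted index 3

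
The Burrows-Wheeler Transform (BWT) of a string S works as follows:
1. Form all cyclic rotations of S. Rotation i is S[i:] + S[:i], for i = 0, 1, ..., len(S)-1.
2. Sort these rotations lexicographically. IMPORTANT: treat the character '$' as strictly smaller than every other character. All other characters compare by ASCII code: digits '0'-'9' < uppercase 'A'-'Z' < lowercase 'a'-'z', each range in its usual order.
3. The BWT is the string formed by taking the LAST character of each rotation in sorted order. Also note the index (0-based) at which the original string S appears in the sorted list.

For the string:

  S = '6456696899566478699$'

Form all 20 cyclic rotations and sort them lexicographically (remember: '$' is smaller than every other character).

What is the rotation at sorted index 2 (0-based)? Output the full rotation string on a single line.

All 20 rotations (rotation i = S[i:]+S[:i]):
  rot[0] = 6456696899566478699$
  rot[1] = 456696899566478699$6
  rot[2] = 56696899566478699$64
  rot[3] = 6696899566478699$645
  rot[4] = 696899566478699$6456
  rot[5] = 96899566478699$64566
  rot[6] = 6899566478699$645669
  rot[7] = 899566478699$6456696
  rot[8] = 99566478699$64566968
  rot[9] = 9566478699$645669689
  rot[10] = 566478699$6456696899
  rot[11] = 66478699$64566968995
  rot[12] = 6478699$645669689956
  rot[13] = 478699$6456696899566
  rot[14] = 78699$64566968995664
  rot[15] = 8699$645669689956647
  rot[16] = 699$6456696899566478
  rot[17] = 99$64566968995664786
  rot[18] = 9$645669689956647869
  rot[19] = $6456696899566478699
Sorted (with $ < everything):
  sorted[0] = $6456696899566478699
  sorted[1] = 456696899566478699$6
  sorted[2] = 478699$6456696899566
  sorted[3] = 566478699$6456696899
  sorted[4] = 56696899566478699$64
  sorted[5] = 6456696899566478699$
  sorted[6] = 6478699$645669689956
  sorted[7] = 66478699$64566968995
  sorted[8] = 6696899566478699$645
  sorted[9] = 6899566478699$645669
  sorted[10] = 696899566478699$6456
  sorted[11] = 699$6456696899566478
  sorted[12] = 78699$64566968995664
  sorted[13] = 8699$645669689956647
  sorted[14] = 899566478699$6456696
  sorted[15] = 9$645669689956647869
  sorted[16] = 9566478699$645669689
  sorted[17] = 96899566478699$64566
  sorted[18] = 99$64566968995664786
  sorted[19] = 99566478699$64566968
sorted[2] = 478699$6456696899566

Answer: 478699$6456696899566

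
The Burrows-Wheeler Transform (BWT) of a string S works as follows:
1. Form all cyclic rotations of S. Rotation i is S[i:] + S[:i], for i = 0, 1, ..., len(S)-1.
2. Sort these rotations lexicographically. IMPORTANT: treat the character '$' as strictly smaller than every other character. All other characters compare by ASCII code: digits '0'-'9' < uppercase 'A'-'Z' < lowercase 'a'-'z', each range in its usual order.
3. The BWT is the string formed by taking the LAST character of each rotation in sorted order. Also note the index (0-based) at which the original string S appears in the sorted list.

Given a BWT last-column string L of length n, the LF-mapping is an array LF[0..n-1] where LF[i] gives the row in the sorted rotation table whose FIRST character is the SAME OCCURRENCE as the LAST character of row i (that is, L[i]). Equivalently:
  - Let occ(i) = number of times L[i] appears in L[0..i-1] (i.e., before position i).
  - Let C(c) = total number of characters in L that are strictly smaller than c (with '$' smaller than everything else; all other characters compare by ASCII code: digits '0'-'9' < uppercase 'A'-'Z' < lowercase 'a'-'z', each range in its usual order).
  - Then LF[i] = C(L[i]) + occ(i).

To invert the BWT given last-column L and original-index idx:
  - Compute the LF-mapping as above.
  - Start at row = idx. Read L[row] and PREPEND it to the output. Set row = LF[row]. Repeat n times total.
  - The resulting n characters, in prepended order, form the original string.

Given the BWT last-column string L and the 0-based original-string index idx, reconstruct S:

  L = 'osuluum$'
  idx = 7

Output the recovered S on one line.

LF mapping: 3 4 5 1 6 7 2 0
Walk LF starting at row 7, prepending L[row]:
  step 1: row=7, L[7]='$', prepend. Next row=LF[7]=0
  step 2: row=0, L[0]='o', prepend. Next row=LF[0]=3
  step 3: row=3, L[3]='l', prepend. Next row=LF[3]=1
  step 4: row=1, L[1]='s', prepend. Next row=LF[1]=4
  step 5: row=4, L[4]='u', prepend. Next row=LF[4]=6
  step 6: row=6, L[6]='m', prepend. Next row=LF[6]=2
  step 7: row=2, L[2]='u', prepend. Next row=LF[2]=5
  step 8: row=5, L[5]='u', prepend. Next row=LF[5]=7
Reversed output: uumuslo$

Answer: uumuslo$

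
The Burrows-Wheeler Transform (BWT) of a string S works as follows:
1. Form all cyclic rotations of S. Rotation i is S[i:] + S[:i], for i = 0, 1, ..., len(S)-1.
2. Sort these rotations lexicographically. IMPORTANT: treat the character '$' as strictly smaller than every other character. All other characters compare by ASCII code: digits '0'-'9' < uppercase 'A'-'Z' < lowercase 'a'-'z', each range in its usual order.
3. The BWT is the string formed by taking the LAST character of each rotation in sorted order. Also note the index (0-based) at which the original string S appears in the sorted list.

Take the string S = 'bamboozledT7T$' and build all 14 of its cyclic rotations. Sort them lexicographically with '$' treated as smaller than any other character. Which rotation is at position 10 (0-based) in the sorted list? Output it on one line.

All 14 rotations (rotation i = S[i:]+S[:i]):
  rot[0] = bamboozledT7T$
  rot[1] = amboozledT7T$b
  rot[2] = mboozledT7T$ba
  rot[3] = boozledT7T$bam
  rot[4] = oozledT7T$bamb
  rot[5] = ozledT7T$bambo
  rot[6] = zledT7T$bamboo
  rot[7] = ledT7T$bambooz
  rot[8] = edT7T$bamboozl
  rot[9] = dT7T$bamboozle
  rot[10] = T7T$bamboozled
  rot[11] = 7T$bamboozledT
  rot[12] = T$bamboozledT7
  rot[13] = $bamboozledT7T
Sorted (with $ < everything):
  sorted[0] = $bamboozledT7T
  sorted[1] = 7T$bamboozledT
  sorted[2] = T$bamboozledT7
  sorted[3] = T7T$bamboozled
  sorted[4] = amboozledT7T$b
  sorted[5] = bamboozledT7T$
  sorted[6] = boozledT7T$bam
  sorted[7] = dT7T$bamboozle
  sorted[8] = edT7T$bamboozl
  sorted[9] = ledT7T$bambooz
  sorted[10] = mboozledT7T$ba
  sorted[11] = oozledT7T$bamb
  sorted[12] = ozledT7T$bambo
  sorted[13] = zledT7T$bamboo
sorted[10] = mboozledT7T$ba

Answer: mboozledT7T$ba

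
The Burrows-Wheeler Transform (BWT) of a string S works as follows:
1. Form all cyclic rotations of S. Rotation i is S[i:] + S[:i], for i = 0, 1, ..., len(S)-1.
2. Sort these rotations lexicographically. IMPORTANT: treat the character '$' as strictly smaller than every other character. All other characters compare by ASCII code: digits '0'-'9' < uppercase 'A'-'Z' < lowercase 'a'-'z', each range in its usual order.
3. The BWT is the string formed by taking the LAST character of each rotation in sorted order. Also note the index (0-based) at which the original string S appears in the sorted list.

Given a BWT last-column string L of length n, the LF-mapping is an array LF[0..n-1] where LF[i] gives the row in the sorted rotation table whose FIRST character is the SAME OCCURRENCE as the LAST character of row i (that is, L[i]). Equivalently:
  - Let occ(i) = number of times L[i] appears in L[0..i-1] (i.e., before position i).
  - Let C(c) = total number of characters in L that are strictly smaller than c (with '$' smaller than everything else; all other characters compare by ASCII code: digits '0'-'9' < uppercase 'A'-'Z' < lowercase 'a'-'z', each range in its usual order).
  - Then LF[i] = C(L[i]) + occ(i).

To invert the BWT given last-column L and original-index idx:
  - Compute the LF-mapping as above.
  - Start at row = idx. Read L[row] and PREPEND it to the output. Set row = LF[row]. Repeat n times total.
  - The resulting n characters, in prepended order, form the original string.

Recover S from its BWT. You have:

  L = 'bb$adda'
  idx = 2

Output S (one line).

LF mapping: 3 4 0 1 5 6 2
Walk LF starting at row 2, prepending L[row]:
  step 1: row=2, L[2]='$', prepend. Next row=LF[2]=0
  step 2: row=0, L[0]='b', prepend. Next row=LF[0]=3
  step 3: row=3, L[3]='a', prepend. Next row=LF[3]=1
  step 4: row=1, L[1]='b', prepend. Next row=LF[1]=4
  step 5: row=4, L[4]='d', prepend. Next row=LF[4]=5
  step 6: row=5, L[5]='d', prepend. Next row=LF[5]=6
  step 7: row=6, L[6]='a', prepend. Next row=LF[6]=2
Reversed output: addbab$

Answer: addbab$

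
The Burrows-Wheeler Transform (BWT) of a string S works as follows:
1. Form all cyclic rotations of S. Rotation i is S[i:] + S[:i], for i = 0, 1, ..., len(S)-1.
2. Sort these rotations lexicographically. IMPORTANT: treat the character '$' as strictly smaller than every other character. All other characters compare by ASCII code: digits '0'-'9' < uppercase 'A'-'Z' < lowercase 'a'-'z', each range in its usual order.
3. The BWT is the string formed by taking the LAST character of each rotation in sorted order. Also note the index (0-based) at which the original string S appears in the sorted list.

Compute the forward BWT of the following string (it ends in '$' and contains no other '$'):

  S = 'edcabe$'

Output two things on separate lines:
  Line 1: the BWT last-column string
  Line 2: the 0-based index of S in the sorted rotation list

All 7 rotations (rotation i = S[i:]+S[:i]):
  rot[0] = edcabe$
  rot[1] = dcabe$e
  rot[2] = cabe$ed
  rot[3] = abe$edc
  rot[4] = be$edca
  rot[5] = e$edcab
  rot[6] = $edcabe
Sorted (with $ < everything):
  sorted[0] = $edcabe  (last char: 'e')
  sorted[1] = abe$edc  (last char: 'c')
  sorted[2] = be$edca  (last char: 'a')
  sorted[3] = cabe$ed  (last char: 'd')
  sorted[4] = dcabe$e  (last char: 'e')
  sorted[5] = e$edcab  (last char: 'b')
  sorted[6] = edcabe$  (last char: '$')
Last column: ecadeb$
Original string S is at sorted index 6

Answer: ecadeb$
6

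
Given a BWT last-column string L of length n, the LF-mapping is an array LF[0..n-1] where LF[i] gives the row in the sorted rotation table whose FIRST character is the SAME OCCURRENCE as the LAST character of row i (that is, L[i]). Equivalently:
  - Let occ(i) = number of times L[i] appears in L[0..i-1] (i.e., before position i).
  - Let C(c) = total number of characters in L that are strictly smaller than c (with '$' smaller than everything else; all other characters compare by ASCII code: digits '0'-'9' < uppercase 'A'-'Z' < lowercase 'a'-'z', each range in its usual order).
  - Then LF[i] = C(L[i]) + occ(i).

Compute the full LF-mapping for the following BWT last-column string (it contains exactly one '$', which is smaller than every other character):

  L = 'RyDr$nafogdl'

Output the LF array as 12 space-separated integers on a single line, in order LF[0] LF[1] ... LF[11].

Answer: 2 11 1 10 0 8 3 5 9 6 4 7

Derivation:
Char counts: '$':1, 'D':1, 'R':1, 'a':1, 'd':1, 'f':1, 'g':1, 'l':1, 'n':1, 'o':1, 'r':1, 'y':1
C (first-col start): C('$')=0, C('D')=1, C('R')=2, C('a')=3, C('d')=4, C('f')=5, C('g')=6, C('l')=7, C('n')=8, C('o')=9, C('r')=10, C('y')=11
L[0]='R': occ=0, LF[0]=C('R')+0=2+0=2
L[1]='y': occ=0, LF[1]=C('y')+0=11+0=11
L[2]='D': occ=0, LF[2]=C('D')+0=1+0=1
L[3]='r': occ=0, LF[3]=C('r')+0=10+0=10
L[4]='$': occ=0, LF[4]=C('$')+0=0+0=0
L[5]='n': occ=0, LF[5]=C('n')+0=8+0=8
L[6]='a': occ=0, LF[6]=C('a')+0=3+0=3
L[7]='f': occ=0, LF[7]=C('f')+0=5+0=5
L[8]='o': occ=0, LF[8]=C('o')+0=9+0=9
L[9]='g': occ=0, LF[9]=C('g')+0=6+0=6
L[10]='d': occ=0, LF[10]=C('d')+0=4+0=4
L[11]='l': occ=0, LF[11]=C('l')+0=7+0=7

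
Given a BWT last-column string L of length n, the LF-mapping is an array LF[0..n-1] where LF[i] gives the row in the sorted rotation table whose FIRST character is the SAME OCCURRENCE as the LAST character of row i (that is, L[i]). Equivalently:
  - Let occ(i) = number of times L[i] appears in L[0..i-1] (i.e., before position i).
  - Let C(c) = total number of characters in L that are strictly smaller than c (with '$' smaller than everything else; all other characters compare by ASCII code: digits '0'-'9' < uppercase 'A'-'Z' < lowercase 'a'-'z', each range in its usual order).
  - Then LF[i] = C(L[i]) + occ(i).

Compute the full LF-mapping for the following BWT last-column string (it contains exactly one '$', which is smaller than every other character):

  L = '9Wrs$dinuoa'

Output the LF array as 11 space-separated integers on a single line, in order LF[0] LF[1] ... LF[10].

Answer: 1 2 8 9 0 4 5 6 10 7 3

Derivation:
Char counts: '$':1, '9':1, 'W':1, 'a':1, 'd':1, 'i':1, 'n':1, 'o':1, 'r':1, 's':1, 'u':1
C (first-col start): C('$')=0, C('9')=1, C('W')=2, C('a')=3, C('d')=4, C('i')=5, C('n')=6, C('o')=7, C('r')=8, C('s')=9, C('u')=10
L[0]='9': occ=0, LF[0]=C('9')+0=1+0=1
L[1]='W': occ=0, LF[1]=C('W')+0=2+0=2
L[2]='r': occ=0, LF[2]=C('r')+0=8+0=8
L[3]='s': occ=0, LF[3]=C('s')+0=9+0=9
L[4]='$': occ=0, LF[4]=C('$')+0=0+0=0
L[5]='d': occ=0, LF[5]=C('d')+0=4+0=4
L[6]='i': occ=0, LF[6]=C('i')+0=5+0=5
L[7]='n': occ=0, LF[7]=C('n')+0=6+0=6
L[8]='u': occ=0, LF[8]=C('u')+0=10+0=10
L[9]='o': occ=0, LF[9]=C('o')+0=7+0=7
L[10]='a': occ=0, LF[10]=C('a')+0=3+0=3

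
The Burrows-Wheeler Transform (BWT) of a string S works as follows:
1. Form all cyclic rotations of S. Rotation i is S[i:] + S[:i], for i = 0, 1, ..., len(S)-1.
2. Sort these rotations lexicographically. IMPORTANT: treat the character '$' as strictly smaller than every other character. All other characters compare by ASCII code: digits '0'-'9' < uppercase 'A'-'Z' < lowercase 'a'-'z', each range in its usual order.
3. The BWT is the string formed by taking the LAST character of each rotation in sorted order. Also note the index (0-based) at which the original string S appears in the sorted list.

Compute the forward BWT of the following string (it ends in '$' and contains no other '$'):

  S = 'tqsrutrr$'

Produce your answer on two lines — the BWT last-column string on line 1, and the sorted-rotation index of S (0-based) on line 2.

Answer: rtrtsq$ur
6

Derivation:
All 9 rotations (rotation i = S[i:]+S[:i]):
  rot[0] = tqsrutrr$
  rot[1] = qsrutrr$t
  rot[2] = srutrr$tq
  rot[3] = rutrr$tqs
  rot[4] = utrr$tqsr
  rot[5] = trr$tqsru
  rot[6] = rr$tqsrut
  rot[7] = r$tqsrutr
  rot[8] = $tqsrutrr
Sorted (with $ < everything):
  sorted[0] = $tqsrutrr  (last char: 'r')
  sorted[1] = qsrutrr$t  (last char: 't')
  sorted[2] = r$tqsrutr  (last char: 'r')
  sorted[3] = rr$tqsrut  (last char: 't')
  sorted[4] = rutrr$tqs  (last char: 's')
  sorted[5] = srutrr$tq  (last char: 'q')
  sorted[6] = tqsrutrr$  (last char: '$')
  sorted[7] = trr$tqsru  (last char: 'u')
  sorted[8] = utrr$tqsr  (last char: 'r')
Last column: rtrtsq$ur
Original string S is at sorted index 6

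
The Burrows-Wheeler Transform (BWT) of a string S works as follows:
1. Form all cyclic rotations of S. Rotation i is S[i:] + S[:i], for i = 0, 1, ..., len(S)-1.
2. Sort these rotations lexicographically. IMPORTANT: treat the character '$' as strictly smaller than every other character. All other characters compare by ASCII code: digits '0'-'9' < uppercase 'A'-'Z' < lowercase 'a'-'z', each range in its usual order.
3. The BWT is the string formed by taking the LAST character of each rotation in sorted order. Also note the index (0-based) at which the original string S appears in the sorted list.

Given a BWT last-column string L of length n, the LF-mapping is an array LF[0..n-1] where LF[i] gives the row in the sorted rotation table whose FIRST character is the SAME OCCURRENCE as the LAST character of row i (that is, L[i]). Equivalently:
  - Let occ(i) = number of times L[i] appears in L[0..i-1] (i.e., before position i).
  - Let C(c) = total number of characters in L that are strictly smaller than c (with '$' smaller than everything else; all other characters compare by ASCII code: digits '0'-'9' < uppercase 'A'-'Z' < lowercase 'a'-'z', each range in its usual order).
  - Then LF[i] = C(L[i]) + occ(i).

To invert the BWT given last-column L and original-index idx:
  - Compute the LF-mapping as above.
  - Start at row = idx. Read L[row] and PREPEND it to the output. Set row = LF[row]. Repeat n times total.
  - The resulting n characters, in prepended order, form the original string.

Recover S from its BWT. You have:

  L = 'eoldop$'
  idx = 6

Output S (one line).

LF mapping: 2 4 3 1 5 6 0
Walk LF starting at row 6, prepending L[row]:
  step 1: row=6, L[6]='$', prepend. Next row=LF[6]=0
  step 2: row=0, L[0]='e', prepend. Next row=LF[0]=2
  step 3: row=2, L[2]='l', prepend. Next row=LF[2]=3
  step 4: row=3, L[3]='d', prepend. Next row=LF[3]=1
  step 5: row=1, L[1]='o', prepend. Next row=LF[1]=4
  step 6: row=4, L[4]='o', prepend. Next row=LF[4]=5
  step 7: row=5, L[5]='p', prepend. Next row=LF[5]=6
Reversed output: poodle$

Answer: poodle$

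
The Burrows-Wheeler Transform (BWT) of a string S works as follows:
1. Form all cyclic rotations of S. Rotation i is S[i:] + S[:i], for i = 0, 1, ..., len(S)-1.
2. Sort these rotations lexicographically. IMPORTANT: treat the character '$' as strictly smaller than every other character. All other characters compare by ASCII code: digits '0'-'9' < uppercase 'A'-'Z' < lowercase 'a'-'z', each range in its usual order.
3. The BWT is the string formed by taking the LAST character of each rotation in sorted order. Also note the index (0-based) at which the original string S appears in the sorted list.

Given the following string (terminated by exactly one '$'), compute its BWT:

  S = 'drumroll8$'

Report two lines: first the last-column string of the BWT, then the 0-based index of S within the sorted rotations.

All 10 rotations (rotation i = S[i:]+S[:i]):
  rot[0] = drumroll8$
  rot[1] = rumroll8$d
  rot[2] = umroll8$dr
  rot[3] = mroll8$dru
  rot[4] = roll8$drum
  rot[5] = oll8$drumr
  rot[6] = ll8$drumro
  rot[7] = l8$drumrol
  rot[8] = 8$drumroll
  rot[9] = $drumroll8
Sorted (with $ < everything):
  sorted[0] = $drumroll8  (last char: '8')
  sorted[1] = 8$drumroll  (last char: 'l')
  sorted[2] = drumroll8$  (last char: '$')
  sorted[3] = l8$drumrol  (last char: 'l')
  sorted[4] = ll8$drumro  (last char: 'o')
  sorted[5] = mroll8$dru  (last char: 'u')
  sorted[6] = oll8$drumr  (last char: 'r')
  sorted[7] = roll8$drum  (last char: 'm')
  sorted[8] = rumroll8$d  (last char: 'd')
  sorted[9] = umroll8$dr  (last char: 'r')
Last column: 8l$lourmdr
Original string S is at sorted index 2

Answer: 8l$lourmdr
2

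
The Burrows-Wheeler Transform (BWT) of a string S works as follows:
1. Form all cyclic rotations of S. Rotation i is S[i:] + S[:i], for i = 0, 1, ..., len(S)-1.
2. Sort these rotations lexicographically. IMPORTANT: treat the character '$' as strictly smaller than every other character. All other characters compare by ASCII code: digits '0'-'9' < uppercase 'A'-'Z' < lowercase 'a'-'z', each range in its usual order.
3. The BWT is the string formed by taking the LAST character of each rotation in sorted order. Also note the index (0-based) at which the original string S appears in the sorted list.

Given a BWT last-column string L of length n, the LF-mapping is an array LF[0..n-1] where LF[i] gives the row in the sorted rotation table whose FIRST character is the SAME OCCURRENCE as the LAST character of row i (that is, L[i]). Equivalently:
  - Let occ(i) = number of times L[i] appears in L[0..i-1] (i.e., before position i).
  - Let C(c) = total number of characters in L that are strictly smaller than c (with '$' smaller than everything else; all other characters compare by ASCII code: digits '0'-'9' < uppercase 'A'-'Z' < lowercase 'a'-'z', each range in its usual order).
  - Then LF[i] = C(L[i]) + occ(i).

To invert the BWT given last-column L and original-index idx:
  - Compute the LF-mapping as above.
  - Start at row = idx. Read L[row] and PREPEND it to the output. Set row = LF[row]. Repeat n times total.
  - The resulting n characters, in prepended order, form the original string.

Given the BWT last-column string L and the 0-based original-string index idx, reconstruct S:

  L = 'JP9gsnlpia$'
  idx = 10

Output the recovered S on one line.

Answer: saplingP9J$

Derivation:
LF mapping: 2 3 1 5 10 8 7 9 6 4 0
Walk LF starting at row 10, prepending L[row]:
  step 1: row=10, L[10]='$', prepend. Next row=LF[10]=0
  step 2: row=0, L[0]='J', prepend. Next row=LF[0]=2
  step 3: row=2, L[2]='9', prepend. Next row=LF[2]=1
  step 4: row=1, L[1]='P', prepend. Next row=LF[1]=3
  step 5: row=3, L[3]='g', prepend. Next row=LF[3]=5
  step 6: row=5, L[5]='n', prepend. Next row=LF[5]=8
  step 7: row=8, L[8]='i', prepend. Next row=LF[8]=6
  step 8: row=6, L[6]='l', prepend. Next row=LF[6]=7
  step 9: row=7, L[7]='p', prepend. Next row=LF[7]=9
  step 10: row=9, L[9]='a', prepend. Next row=LF[9]=4
  step 11: row=4, L[4]='s', prepend. Next row=LF[4]=10
Reversed output: saplingP9J$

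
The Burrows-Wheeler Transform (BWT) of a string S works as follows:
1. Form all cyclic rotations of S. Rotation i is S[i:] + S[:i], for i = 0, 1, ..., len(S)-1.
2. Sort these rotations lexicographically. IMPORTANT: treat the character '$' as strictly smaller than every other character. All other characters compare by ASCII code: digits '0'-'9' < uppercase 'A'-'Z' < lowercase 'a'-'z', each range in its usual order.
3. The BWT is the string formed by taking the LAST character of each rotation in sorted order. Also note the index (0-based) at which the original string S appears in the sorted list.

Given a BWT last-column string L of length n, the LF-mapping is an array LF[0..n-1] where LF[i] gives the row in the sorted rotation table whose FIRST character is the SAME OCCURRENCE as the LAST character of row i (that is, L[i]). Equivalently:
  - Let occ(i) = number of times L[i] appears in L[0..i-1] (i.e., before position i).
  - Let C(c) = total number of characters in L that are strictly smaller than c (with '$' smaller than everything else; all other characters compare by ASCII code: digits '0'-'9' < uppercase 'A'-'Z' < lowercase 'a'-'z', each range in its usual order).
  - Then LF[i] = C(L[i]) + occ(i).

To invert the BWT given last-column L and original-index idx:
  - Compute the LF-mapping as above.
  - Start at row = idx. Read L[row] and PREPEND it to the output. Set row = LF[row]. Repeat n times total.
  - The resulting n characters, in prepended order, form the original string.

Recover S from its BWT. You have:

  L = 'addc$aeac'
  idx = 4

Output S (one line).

Answer: cadaceda$

Derivation:
LF mapping: 1 6 7 4 0 2 8 3 5
Walk LF starting at row 4, prepending L[row]:
  step 1: row=4, L[4]='$', prepend. Next row=LF[4]=0
  step 2: row=0, L[0]='a', prepend. Next row=LF[0]=1
  step 3: row=1, L[1]='d', prepend. Next row=LF[1]=6
  step 4: row=6, L[6]='e', prepend. Next row=LF[6]=8
  step 5: row=8, L[8]='c', prepend. Next row=LF[8]=5
  step 6: row=5, L[5]='a', prepend. Next row=LF[5]=2
  step 7: row=2, L[2]='d', prepend. Next row=LF[2]=7
  step 8: row=7, L[7]='a', prepend. Next row=LF[7]=3
  step 9: row=3, L[3]='c', prepend. Next row=LF[3]=4
Reversed output: cadaceda$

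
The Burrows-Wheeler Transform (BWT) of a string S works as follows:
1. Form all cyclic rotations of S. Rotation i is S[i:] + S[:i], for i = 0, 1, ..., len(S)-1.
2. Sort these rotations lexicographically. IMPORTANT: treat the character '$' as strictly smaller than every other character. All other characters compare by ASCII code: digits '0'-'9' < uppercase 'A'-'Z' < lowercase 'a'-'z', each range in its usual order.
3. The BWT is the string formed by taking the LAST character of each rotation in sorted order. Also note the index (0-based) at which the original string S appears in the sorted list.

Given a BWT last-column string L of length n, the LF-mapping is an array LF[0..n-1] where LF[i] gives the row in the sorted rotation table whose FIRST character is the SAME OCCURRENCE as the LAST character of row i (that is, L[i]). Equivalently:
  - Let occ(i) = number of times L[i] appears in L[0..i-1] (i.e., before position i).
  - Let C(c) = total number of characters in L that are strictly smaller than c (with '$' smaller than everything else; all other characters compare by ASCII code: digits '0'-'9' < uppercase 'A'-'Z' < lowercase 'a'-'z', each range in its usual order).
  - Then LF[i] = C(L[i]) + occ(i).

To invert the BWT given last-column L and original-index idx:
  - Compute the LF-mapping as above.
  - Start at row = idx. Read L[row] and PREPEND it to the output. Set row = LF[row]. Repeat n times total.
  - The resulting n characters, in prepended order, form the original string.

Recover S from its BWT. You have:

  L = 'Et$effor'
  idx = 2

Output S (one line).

Answer: effortE$

Derivation:
LF mapping: 1 7 0 2 3 4 5 6
Walk LF starting at row 2, prepending L[row]:
  step 1: row=2, L[2]='$', prepend. Next row=LF[2]=0
  step 2: row=0, L[0]='E', prepend. Next row=LF[0]=1
  step 3: row=1, L[1]='t', prepend. Next row=LF[1]=7
  step 4: row=7, L[7]='r', prepend. Next row=LF[7]=6
  step 5: row=6, L[6]='o', prepend. Next row=LF[6]=5
  step 6: row=5, L[5]='f', prepend. Next row=LF[5]=4
  step 7: row=4, L[4]='f', prepend. Next row=LF[4]=3
  step 8: row=3, L[3]='e', prepend. Next row=LF[3]=2
Reversed output: effortE$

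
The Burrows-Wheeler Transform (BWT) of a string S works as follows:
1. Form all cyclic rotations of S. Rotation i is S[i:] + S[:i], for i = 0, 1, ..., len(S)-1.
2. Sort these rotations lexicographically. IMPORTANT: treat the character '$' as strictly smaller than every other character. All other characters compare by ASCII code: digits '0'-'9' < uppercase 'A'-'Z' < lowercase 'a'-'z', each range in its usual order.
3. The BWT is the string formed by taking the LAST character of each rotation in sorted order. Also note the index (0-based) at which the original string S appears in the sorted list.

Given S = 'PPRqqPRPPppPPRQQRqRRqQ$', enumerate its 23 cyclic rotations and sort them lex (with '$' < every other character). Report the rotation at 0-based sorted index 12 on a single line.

Answer: RQQRqRRqQ$PPRqqPRPPppPP

Derivation:
All 23 rotations (rotation i = S[i:]+S[:i]):
  rot[0] = PPRqqPRPPppPPRQQRqRRqQ$
  rot[1] = PRqqPRPPppPPRQQRqRRqQ$P
  rot[2] = RqqPRPPppPPRQQRqRRqQ$PP
  rot[3] = qqPRPPppPPRQQRqRRqQ$PPR
  rot[4] = qPRPPppPPRQQRqRRqQ$PPRq
  rot[5] = PRPPppPPRQQRqRRqQ$PPRqq
  rot[6] = RPPppPPRQQRqRRqQ$PPRqqP
  rot[7] = PPppPPRQQRqRRqQ$PPRqqPR
  rot[8] = PppPPRQQRqRRqQ$PPRqqPRP
  rot[9] = ppPPRQQRqRRqQ$PPRqqPRPP
  rot[10] = pPPRQQRqRRqQ$PPRqqPRPPp
  rot[11] = PPRQQRqRRqQ$PPRqqPRPPpp
  rot[12] = PRQQRqRRqQ$PPRqqPRPPppP
  rot[13] = RQQRqRRqQ$PPRqqPRPPppPP
  rot[14] = QQRqRRqQ$PPRqqPRPPppPPR
  rot[15] = QRqRRqQ$PPRqqPRPPppPPRQ
  rot[16] = RqRRqQ$PPRqqPRPPppPPRQQ
  rot[17] = qRRqQ$PPRqqPRPPppPPRQQR
  rot[18] = RRqQ$PPRqqPRPPppPPRQQRq
  rot[19] = RqQ$PPRqqPRPPppPPRQQRqR
  rot[20] = qQ$PPRqqPRPPppPPRQQRqRR
  rot[21] = Q$PPRqqPRPPppPPRQQRqRRq
  rot[22] = $PPRqqPRPPppPPRQQRqRRqQ
Sorted (with $ < everything):
  sorted[0] = $PPRqqPRPPppPPRQQRqRRqQ
  sorted[1] = PPRQQRqRRqQ$PPRqqPRPPpp
  sorted[2] = PPRqqPRPPppPPRQQRqRRqQ$
  sorted[3] = PPppPPRQQRqRRqQ$PPRqqPR
  sorted[4] = PRPPppPPRQQRqRRqQ$PPRqq
  sorted[5] = PRQQRqRRqQ$PPRqqPRPPppP
  sorted[6] = PRqqPRPPppPPRQQRqRRqQ$P
  sorted[7] = PppPPRQQRqRRqQ$PPRqqPRP
  sorted[8] = Q$PPRqqPRPPppPPRQQRqRRq
  sorted[9] = QQRqRRqQ$PPRqqPRPPppPPR
  sorted[10] = QRqRRqQ$PPRqqPRPPppPPRQ
  sorted[11] = RPPppPPRQQRqRRqQ$PPRqqP
  sorted[12] = RQQRqRRqQ$PPRqqPRPPppPP
  sorted[13] = RRqQ$PPRqqPRPPppPPRQQRq
  sorted[14] = RqQ$PPRqqPRPPppPPRQQRqR
  sorted[15] = RqRRqQ$PPRqqPRPPppPPRQQ
  sorted[16] = RqqPRPPppPPRQQRqRRqQ$PP
  sorted[17] = pPPRQQRqRRqQ$PPRqqPRPPp
  sorted[18] = ppPPRQQRqRRqQ$PPRqqPRPP
  sorted[19] = qPRPPppPPRQQRqRRqQ$PPRq
  sorted[20] = qQ$PPRqqPRPPppPPRQQRqRR
  sorted[21] = qRRqQ$PPRqqPRPPppPPRQQR
  sorted[22] = qqPRPPppPPRQQRqRRqQ$PPR
sorted[12] = RQQRqRRqQ$PPRqqPRPPppPP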